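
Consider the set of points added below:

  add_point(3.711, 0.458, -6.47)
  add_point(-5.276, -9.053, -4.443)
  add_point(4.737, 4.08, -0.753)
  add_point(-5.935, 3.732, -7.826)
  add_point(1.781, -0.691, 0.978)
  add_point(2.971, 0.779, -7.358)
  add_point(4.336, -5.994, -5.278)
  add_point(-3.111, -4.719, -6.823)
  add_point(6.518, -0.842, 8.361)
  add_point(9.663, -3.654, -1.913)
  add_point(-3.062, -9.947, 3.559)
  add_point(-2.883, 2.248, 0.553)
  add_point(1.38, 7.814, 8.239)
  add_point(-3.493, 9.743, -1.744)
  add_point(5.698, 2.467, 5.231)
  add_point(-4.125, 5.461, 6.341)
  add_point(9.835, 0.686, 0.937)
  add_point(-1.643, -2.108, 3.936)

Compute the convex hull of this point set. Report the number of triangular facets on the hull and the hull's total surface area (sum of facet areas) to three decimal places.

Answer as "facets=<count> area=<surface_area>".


Points on the hull: [1, 2, 3, 5, 6, 7, 8, 9, 10, 12, 13, 15, 16] (13 of 18).

Area of each hull facet:
  f1: (p2, p12, p16) → 31.8926
  f2: (p2, p12, p13) → 47.6996
  f3: (p15, p13, p3) → 39.2814
  f4: (p15, p12, p13) → 28.7842
  f5: (p8, p12, p16) → 41.6190
  f6: (p8, p15, p10) → 83.8383
  f7: (p8, p15, p12) → 31.3483
  f8: (p5, p2, p16) → 23.6980
  f9: (p5, p13, p3) → 41.6323
  f10: (p5, p2, p13) → 38.0909
  f11: (p1, p6, p10) → 41.8421
  f12: (p1, p15, p3) → 94.2858
  f13: (p1, p15, p10) → 65.4522
  f14: (p9, p6, p10) → 39.8379
  f15: (p9, p8, p10) → 74.8057
  f16: (p9, p8, p16) → 20.3261
  f17: (p9, p5, p16) → 25.1618
  f18: (p9, p5, p6) → 24.2358
  f19: (p7, p5, p6) → 25.5519
  f20: (p7, p1, p6) → 20.5232
  f21: (p7, p5, p3) → 33.6820
  f22: (p7, p1, p3) → 17.7488
Σ area = 891.338

Euler characteristic 13−33+22 = 2 ✓

facets=22 area=891.338


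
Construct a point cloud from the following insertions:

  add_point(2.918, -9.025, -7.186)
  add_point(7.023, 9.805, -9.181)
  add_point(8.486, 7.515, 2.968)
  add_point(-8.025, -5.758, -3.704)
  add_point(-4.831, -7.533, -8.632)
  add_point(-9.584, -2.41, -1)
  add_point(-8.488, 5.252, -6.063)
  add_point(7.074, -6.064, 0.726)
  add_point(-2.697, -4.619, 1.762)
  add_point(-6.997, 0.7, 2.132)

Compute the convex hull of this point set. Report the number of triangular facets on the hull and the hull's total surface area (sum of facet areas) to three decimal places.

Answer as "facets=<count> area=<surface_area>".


Hull vertices (10/10): indices [0, 1, 2, 3, 4, 5, 6, 7, 8, 9].

Per-facet area ½‖(b−a)×(c−a)‖:
  f1: (p7, p1, p2) → 86.1132
  f2: (p7, p1, p0) → 86.6353
  f3: (p6, p1, p2) → 101.6745
  f4: (p9, p6, p5) → 23.0336
  f5: (p9, p6, p2) → 80.3835
  f6: (p8, p7, p0) → 44.5853
  f7: (p8, p9, p5) → 17.2105
  f8: (p8, p7, p2) → 68.5804
  f9: (p8, p9, p2) → 56.0318
  f10: (p3, p6, p5) → 20.5369
  f11: (p3, p8, p5) → 16.8973
  f12: (p3, p8, p0) → 42.5045
  f13: (p4, p1, p0) → 77.7199
  f14: (p4, p6, p1) → 111.4391
  f15: (p4, p3, p0) → 22.4249
  f16: (p4, p3, p6) → 34.2478
Σ area = 890.019

Euler: V−E+F = 10−24+16 = 2.

facets=16 area=890.019


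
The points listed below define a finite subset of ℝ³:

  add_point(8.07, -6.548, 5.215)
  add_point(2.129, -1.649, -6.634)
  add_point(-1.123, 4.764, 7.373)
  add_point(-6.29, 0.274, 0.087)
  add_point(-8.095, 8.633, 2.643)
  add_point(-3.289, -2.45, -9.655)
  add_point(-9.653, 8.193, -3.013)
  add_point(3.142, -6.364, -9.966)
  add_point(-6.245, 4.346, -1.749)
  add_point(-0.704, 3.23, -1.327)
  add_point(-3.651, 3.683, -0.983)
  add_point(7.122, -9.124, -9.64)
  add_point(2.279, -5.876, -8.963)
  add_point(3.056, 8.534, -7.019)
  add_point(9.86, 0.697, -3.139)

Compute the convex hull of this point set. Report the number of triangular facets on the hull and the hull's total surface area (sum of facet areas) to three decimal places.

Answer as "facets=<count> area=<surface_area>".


10 of the 15 inputs are extreme points: [0, 2, 3, 4, 5, 6, 7, 11, 13, 14].

Area of each hull facet:
  f1: (p13, p11, p14) → 64.9105
  f2: (p13, p2, p14) → 80.7373
  f3: (p5, p13, p6) → 78.0626
  f4: (p5, p3, p6) → 48.2407
  f5: (p5, p3, p11) → 60.4111
  f6: (p4, p13, p6) → 39.1871
  f7: (p4, p13, p2) → 66.4469
  f8: (p4, p3, p6) → 25.1122
  f9: (p4, p3, p2) → 37.9770
  f10: (p0, p3, p11) → 120.8972
  f11: (p0, p3, p2) → 73.0398
  f12: (p0, p11, p14) → 66.8474
  f13: (p0, p2, p14) → 79.0452
  f14: (p7, p13, p11) → 30.8005
  f15: (p7, p5, p11) → 2.2577
  f16: (p7, p5, p13) → 48.7873
Σ area = 922.761

Check V−E+F: 10 − 24 + 16 = 2.

facets=16 area=922.761


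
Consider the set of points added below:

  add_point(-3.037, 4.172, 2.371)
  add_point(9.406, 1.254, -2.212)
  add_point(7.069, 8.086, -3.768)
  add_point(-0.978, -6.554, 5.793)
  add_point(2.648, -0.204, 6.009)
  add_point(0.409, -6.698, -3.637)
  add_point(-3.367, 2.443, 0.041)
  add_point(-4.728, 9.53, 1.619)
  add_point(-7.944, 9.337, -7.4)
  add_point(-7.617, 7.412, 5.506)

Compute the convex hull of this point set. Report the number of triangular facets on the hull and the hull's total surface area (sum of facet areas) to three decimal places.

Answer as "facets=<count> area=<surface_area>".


facets=12 area=720.064

Extreme-point indices: [1, 2, 3, 4, 5, 7, 8, 9] — 8 of 10 on the boundary.

Triangle areas on the boundary:
  f1: (p3, p5, p8) → 87.3574
  f2: (p3, p5, p1) → 57.6231
  f3: (p3, p4, p1) → 35.8876
  f4: (p2, p5, p8) → 118.9332
  f5: (p2, p5, p1) → 41.8654
  f6: (p2, p4, p1) → 39.5178
  f7: (p9, p2, p4) → 85.9799
  f8: (p9, p3, p8) → 99.6022
  f9: (p9, p3, p4) → 46.4626
  f10: (p7, p2, p8) → 62.2466
  f11: (p7, p9, p8) → 21.9079
  f12: (p7, p9, p2) → 22.6801
Σ area = 720.064

Euler: V−E+F = 8−18+12 = 2.


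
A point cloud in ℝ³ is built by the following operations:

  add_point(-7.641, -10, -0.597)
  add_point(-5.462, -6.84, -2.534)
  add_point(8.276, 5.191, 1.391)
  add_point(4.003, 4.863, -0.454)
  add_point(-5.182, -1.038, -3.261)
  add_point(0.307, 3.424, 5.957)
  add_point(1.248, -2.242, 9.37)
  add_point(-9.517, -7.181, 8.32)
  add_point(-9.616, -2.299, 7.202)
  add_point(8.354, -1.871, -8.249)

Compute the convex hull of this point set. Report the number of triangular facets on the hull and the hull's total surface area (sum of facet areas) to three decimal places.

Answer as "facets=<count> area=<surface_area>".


facets=16 area=707.867

Points on the hull: [0, 1, 2, 3, 4, 5, 6, 7, 8, 9] (10 of 10).

Facet areas (half cross-product norm):
  f1: (p6, p0, p9) → 136.1286
  f2: (p2, p6, p9) → 76.5045
  f3: (p4, p0, p8) → 49.2694
  f4: (p7, p0, p8) → 23.8074
  f5: (p7, p6, p8) → 27.7009
  f6: (p7, p6, p0) → 56.6860
  f7: (p1, p0, p9) → 18.3967
  f8: (p1, p4, p9) → 42.2754
  f9: (p1, p4, p0) → 7.4040
  f10: (p5, p6, p8) → 35.9830
  f11: (p5, p2, p6) → 29.9049
  f12: (p3, p2, p9) → 26.0679
  f13: (p3, p4, p9) → 62.0873
  f14: (p3, p5, p2) → 17.4468
  f15: (p3, p4, p8) → 63.7519
  f16: (p3, p5, p8) → 34.4525
Σ area = 707.867

Check V−E+F: 10 − 24 + 16 = 2.


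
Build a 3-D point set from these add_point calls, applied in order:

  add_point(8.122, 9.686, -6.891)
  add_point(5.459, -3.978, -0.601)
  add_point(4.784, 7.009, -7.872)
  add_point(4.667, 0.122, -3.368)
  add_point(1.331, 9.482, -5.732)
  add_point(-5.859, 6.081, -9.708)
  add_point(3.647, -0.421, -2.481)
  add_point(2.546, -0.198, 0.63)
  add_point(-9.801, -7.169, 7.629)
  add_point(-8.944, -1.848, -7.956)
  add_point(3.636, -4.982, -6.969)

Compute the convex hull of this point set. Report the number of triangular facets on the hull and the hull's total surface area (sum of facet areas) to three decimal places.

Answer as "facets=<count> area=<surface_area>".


9 of the 11 inputs are extreme points: [0, 1, 2, 4, 5, 7, 8, 9, 10].

Facet areas (half cross-product norm):
  f1: (p9, p5, p8) → 61.8777
  f2: (p4, p0, p8) → 68.2102
  f3: (p4, p5, p8) → 98.5613
  f4: (p4, p5, p0) → 20.8502
  f5: (p7, p0, p8) → 50.2385
  f6: (p7, p1, p8) → 37.8835
  f7: (p7, p1, p0) → 33.0204
  f8: (p10, p1, p8) → 58.0763
  f9: (p10, p9, p8) → 106.6763
  f10: (p10, p1, p0) → 50.0310
  f11: (p10, p9, p5) → 56.1391
  f12: (p2, p5, p0) → 13.0333
  f13: (p2, p10, p0) → 19.8981
  f14: (p2, p10, p5) → 64.5673
Σ area = 739.063

Euler: V−E+F = 9−21+14 = 2.

facets=14 area=739.063


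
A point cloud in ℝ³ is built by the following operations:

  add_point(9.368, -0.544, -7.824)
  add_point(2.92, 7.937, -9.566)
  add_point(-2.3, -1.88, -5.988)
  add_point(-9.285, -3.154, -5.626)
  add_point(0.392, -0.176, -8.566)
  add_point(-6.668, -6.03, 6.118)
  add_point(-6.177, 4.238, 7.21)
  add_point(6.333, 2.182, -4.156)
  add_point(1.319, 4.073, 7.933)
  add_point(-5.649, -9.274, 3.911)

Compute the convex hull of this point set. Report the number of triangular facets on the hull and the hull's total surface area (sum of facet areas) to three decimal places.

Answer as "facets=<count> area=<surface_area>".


facets=14 area=780.461

Points on the hull: [0, 1, 3, 4, 5, 6, 7, 8, 9] (9 of 10).

Facet areas (half cross-product norm):
  f1: (p9, p0, p3) → 111.7729
  f2: (p9, p8, p0) → 138.2607
  f3: (p4, p0, p3) → 22.6152
  f4: (p4, p1, p3) → 37.0104
  f5: (p4, p1, p0) → 37.3803
  f6: (p6, p1, p3) → 123.5379
  f7: (p6, p8, p1) → 67.7598
  f8: (p7, p1, p0) → 23.3975
  f9: (p7, p8, p0) → 16.3911
  f10: (p7, p8, p1) → 53.7281
  f11: (p5, p9, p8) → 22.1326
  f12: (p5, p6, p8) → 38.9096
  f13: (p5, p9, p3) → 24.0887
  f14: (p5, p6, p3) → 63.4764
Σ area = 780.461

Euler: V−E+F = 9−21+14 = 2.


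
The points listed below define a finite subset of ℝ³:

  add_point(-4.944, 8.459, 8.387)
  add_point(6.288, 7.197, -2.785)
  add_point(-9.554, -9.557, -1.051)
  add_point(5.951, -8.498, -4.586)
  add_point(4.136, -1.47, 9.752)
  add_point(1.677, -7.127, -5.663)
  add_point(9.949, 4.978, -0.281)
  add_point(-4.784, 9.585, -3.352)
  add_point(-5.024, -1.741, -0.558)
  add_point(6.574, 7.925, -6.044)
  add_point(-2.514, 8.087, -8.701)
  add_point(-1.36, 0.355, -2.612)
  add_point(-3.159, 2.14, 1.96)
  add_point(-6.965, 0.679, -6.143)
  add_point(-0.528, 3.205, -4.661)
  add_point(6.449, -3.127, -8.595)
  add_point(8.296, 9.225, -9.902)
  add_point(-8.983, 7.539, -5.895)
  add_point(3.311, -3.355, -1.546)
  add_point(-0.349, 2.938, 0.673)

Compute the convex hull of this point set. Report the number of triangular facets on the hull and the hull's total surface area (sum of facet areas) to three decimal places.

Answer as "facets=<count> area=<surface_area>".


Hull vertices (12/20): indices [0, 2, 3, 4, 5, 6, 7, 10, 13, 15, 16, 17].

Facet areas (half cross-product norm):
  f1: (p0, p4, p2) → 126.6206
  f2: (p0, p4, p6) → 88.8439
  f3: (p17, p0, p2) → 129.6889
  f4: (p17, p0, p7) → 28.3371
  f5: (p16, p15, p6) → 59.2243
  f6: (p16, p0, p6) → 90.9540
  f7: (p16, p0, p7) → 76.8259
  f8: (p3, p4, p6) → 91.5998
  f9: (p3, p15, p6) → 40.3109
  f10: (p3, p5, p15) → 14.7573
  f11: (p3, p4, p2) → 122.9935
  f12: (p3, p5, p2) → 20.5563
  f13: (p13, p17, p2) → 27.2609
  f14: (p13, p5, p2) → 61.3796
  f15: (p13, p5, p15) → 39.8774
  f16: (p10, p17, p7) → 15.5529
  f17: (p10, p16, p7) → 29.3699
  f18: (p10, p13, p17) → 24.8041
  f19: (p10, p16, p15) → 66.3176
  f20: (p10, p13, p15) → 60.9391
Σ area = 1216.214

Euler characteristic 12−30+20 = 2 ✓

facets=20 area=1216.214


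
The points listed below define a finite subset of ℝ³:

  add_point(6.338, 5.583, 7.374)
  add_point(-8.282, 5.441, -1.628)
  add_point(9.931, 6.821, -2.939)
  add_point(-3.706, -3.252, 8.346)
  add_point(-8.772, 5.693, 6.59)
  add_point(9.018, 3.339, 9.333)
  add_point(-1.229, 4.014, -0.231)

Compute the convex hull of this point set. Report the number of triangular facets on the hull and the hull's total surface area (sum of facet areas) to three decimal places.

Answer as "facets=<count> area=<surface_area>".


7 of the 7 inputs are extreme points: [0, 1, 2, 3, 4, 5, 6].

Per-facet area ½‖(b−a)×(c−a)‖:
  f1: (p5, p3, p4) → 74.8109
  f2: (p5, p3, p2) → 91.1602
  f3: (p1, p2, p4) → 74.7905
  f4: (p1, p3, p4) → 42.6740
  f5: (p0, p2, p4) → 79.8961
  f6: (p0, p5, p4) → 21.7277
  f7: (p0, p5, p2) → 20.9836
  f8: (p6, p3, p2) → 57.9623
  f9: (p6, p1, p2) → 24.8975
  f10: (p6, p1, p3) → 42.1174
Σ area = 531.020

Check V−E+F: 7 − 15 + 10 = 2.

facets=10 area=531.020


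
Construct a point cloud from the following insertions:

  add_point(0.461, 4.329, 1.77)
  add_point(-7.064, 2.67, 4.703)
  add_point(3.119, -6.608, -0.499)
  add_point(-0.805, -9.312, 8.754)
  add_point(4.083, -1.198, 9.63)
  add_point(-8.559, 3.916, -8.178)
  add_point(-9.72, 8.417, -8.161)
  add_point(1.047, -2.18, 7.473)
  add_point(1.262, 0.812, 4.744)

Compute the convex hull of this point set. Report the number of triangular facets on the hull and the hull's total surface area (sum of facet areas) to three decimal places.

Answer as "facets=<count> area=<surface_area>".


Extreme-point indices: [0, 1, 2, 3, 4, 5, 6] — 7 of 9 on the boundary.

Facet areas (half cross-product norm):
  f1: (p1, p3, p4) → 59.2533
  f2: (p1, p5, p6) → 30.0672
  f3: (p1, p5, p3) → 83.5923
  f4: (p2, p5, p6) → 27.0080
  f5: (p2, p3, p4) → 46.6725
  f6: (p2, p5, p3) → 87.0007
  f7: (p0, p2, p6) → 81.3100
  f8: (p0, p2, p4) → 52.8486
  f9: (p0, p1, p6) → 57.5115
  f10: (p0, p1, p4) → 42.2599
Σ area = 567.524

Euler characteristic 7−15+10 = 2 ✓

facets=10 area=567.524


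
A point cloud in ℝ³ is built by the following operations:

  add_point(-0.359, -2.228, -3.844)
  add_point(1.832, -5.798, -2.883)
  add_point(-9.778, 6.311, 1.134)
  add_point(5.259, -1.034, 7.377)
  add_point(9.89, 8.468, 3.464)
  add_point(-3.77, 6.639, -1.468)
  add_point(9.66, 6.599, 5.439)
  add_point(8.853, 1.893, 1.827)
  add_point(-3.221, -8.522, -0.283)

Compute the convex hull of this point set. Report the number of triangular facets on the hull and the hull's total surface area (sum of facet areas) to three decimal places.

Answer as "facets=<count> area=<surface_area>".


facets=14 area=577.437

Points on the hull: [0, 1, 2, 3, 4, 5, 6, 7, 8] (9 of 9).

Area of each hull facet:
  f1: (p3, p8, p2) → 106.1476
  f2: (p0, p8, p2) → 52.8992
  f3: (p6, p4, p2) → 27.1111
  f4: (p6, p3, p2) → 80.5629
  f5: (p5, p4, p2) → 32.9043
  f6: (p5, p0, p2) → 29.8182
  f7: (p5, p0, p4) → 71.0647
  f8: (p1, p3, p8) → 37.1992
  f9: (p1, p0, p8) → 13.5289
  f10: (p7, p6, p3) → 21.5801
  f11: (p7, p1, p3) → 39.8856
  f12: (p7, p6, p4) → 8.1165
  f13: (p7, p0, p4) → 32.3517
  f14: (p7, p1, p0) → 24.2674
Σ area = 577.437

Euler characteristic 9−21+14 = 2 ✓


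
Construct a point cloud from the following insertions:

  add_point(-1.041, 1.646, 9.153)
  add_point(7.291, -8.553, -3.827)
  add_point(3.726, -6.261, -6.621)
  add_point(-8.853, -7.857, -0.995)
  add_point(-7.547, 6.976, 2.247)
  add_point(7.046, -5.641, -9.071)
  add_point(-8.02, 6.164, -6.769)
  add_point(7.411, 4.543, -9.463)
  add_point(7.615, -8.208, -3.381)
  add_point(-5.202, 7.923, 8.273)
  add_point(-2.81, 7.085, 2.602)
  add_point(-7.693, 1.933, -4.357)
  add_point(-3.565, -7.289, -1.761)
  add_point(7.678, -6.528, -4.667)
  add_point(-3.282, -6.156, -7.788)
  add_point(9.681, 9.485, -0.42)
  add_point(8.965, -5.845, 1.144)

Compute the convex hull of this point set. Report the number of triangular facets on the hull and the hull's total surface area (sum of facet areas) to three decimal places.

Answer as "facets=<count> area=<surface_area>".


Extreme-point indices: [0, 1, 3, 4, 5, 6, 7, 8, 9, 14, 15, 16] — 12 of 17 on the boundary.

Facet areas (half cross-product norm):
  f1: (p6, p4, p3) → 65.8180
  f2: (p16, p1, p3) → 48.1039
  f3: (p16, p0, p3) → 112.3902
  f4: (p16, p0, p15) → 104.1516
  f5: (p9, p0, p15) → 61.7267
  f6: (p9, p6, p15) → 126.1594
  f7: (p9, p6, p4) → 9.3543
  f8: (p9, p0, p3) → 59.7675
  f9: (p9, p4, p3) → 46.3019
  f10: (p7, p6, p15) → 83.0789
  f11: (p5, p16, p15) → 79.6915
  f12: (p5, p7, p15) → 48.2538
  f13: (p8, p16, p1) → 0.5229
  f14: (p8, p5, p1) → 1.8196
  f15: (p8, p5, p16) → 13.0123
  f16: (p14, p1, p3) → 49.7201
  f17: (p14, p5, p1) → 31.1474
  f18: (p14, p6, p3) → 58.9105
  f19: (p14, p7, p6) → 92.5797
  f20: (p14, p5, p7) → 52.9191
Σ area = 1145.429

Check V−E+F: 12 − 30 + 20 = 2.

facets=20 area=1145.429


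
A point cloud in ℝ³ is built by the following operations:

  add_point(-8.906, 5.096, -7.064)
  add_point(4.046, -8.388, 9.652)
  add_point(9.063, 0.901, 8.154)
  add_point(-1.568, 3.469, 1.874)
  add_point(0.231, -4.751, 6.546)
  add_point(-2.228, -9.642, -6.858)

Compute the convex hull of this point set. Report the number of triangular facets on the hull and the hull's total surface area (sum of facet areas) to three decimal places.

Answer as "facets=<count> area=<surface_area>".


Extreme-point indices: [0, 1, 2, 3, 4, 5] — 6 of 6 on the boundary.

Per-facet area ½‖(b−a)×(c−a)‖:
  f1: (p5, p2, p0) → 169.9893
  f2: (p1, p5, p2) → 93.9526
  f3: (p3, p2, p0) → 25.2954
  f4: (p4, p1, p2) → 31.1582
  f5: (p4, p3, p2) → 49.7310
  f6: (p4, p3, p0) → 44.6203
  f7: (p4, p5, p0) → 114.1205
  f8: (p4, p1, p5) → 41.0566
Σ area = 569.924

Euler characteristic 6−12+8 = 2 ✓

facets=8 area=569.924


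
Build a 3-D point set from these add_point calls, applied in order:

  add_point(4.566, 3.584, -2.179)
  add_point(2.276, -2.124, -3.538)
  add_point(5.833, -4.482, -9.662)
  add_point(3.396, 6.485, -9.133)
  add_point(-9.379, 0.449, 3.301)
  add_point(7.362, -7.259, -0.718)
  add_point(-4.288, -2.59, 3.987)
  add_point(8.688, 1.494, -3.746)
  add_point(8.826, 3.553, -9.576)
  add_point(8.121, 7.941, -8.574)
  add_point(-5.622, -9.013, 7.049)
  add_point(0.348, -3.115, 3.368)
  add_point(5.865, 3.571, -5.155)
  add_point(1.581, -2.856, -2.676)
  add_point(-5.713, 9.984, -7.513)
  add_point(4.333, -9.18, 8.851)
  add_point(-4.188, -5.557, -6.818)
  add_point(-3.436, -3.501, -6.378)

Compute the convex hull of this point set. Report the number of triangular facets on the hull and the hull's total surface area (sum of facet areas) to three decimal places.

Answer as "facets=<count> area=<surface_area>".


facets=20 area=1015.656

Extreme-point indices: [0, 2, 3, 4, 5, 7, 8, 9, 10, 14, 15, 16] — 12 of 18 on the boundary.

Facet areas (half cross-product norm):
  f1: (p10, p15, p4) → 49.8931
  f2: (p5, p2, p8) → 39.7894
  f3: (p5, p10, p15) → 51.3148
  f4: (p0, p15, p4) → 118.2588
  f5: (p0, p9, p15) → 33.6066
  f6: (p14, p0, p4) → 89.6909
  f7: (p14, p0, p9) → 54.8810
  f8: (p7, p9, p15) → 26.6415
  f9: (p7, p5, p15) → 40.8089
  f10: (p7, p9, p8) → 14.0023
  f11: (p7, p5, p8) → 22.7069
  f12: (p16, p14, p4) → 88.7941
  f13: (p16, p14, p2) → 81.8274
  f14: (p16, p10, p4) → 67.0686
  f15: (p16, p5, p2) → 49.2521
  f16: (p16, p5, p10) → 87.0797
  f17: (p3, p9, p8) → 11.1890
  f18: (p3, p14, p9) → 16.2050
  f19: (p3, p2, p8) → 26.2702
  f20: (p3, p14, p2) → 46.3756
Σ area = 1015.656

Euler: V−E+F = 12−30+20 = 2.


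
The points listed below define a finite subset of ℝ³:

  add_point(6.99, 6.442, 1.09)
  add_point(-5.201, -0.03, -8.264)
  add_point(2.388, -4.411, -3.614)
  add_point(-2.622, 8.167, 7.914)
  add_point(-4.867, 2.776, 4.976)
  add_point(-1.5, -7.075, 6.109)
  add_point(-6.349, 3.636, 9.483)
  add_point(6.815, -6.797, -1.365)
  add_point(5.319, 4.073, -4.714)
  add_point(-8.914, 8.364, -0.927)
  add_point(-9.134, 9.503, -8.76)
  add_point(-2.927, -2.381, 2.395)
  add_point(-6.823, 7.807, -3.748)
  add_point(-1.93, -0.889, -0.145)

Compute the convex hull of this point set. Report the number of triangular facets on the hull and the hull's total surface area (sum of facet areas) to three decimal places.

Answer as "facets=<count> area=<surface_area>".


Hull vertices (9/14): indices [0, 1, 3, 5, 6, 7, 8, 9, 10].

Facet areas (half cross-product norm):
  f1: (p7, p5, p0) → 75.0092
  f2: (p3, p0, p10) → 104.0949
  f3: (p3, p5, p0) → 88.2822
  f4: (p3, p6, p5) → 34.9467
  f5: (p8, p0, p10) → 48.7684
  f6: (p8, p7, p0) → 37.1654
  f7: (p9, p3, p10) → 24.3133
  f8: (p9, p3, p6) → 32.6686
  f9: (p9, p6, p5) → 70.2883
  f10: (p1, p8, p7) → 67.3639
  f11: (p1, p7, p5) → 83.0371
  f12: (p1, p8, p10) → 61.0701
  f13: (p1, p9, p10) → 40.1245
  f14: (p1, p9, p5) → 95.1413
Σ area = 862.274

Euler: V−E+F = 9−21+14 = 2.

facets=14 area=862.274


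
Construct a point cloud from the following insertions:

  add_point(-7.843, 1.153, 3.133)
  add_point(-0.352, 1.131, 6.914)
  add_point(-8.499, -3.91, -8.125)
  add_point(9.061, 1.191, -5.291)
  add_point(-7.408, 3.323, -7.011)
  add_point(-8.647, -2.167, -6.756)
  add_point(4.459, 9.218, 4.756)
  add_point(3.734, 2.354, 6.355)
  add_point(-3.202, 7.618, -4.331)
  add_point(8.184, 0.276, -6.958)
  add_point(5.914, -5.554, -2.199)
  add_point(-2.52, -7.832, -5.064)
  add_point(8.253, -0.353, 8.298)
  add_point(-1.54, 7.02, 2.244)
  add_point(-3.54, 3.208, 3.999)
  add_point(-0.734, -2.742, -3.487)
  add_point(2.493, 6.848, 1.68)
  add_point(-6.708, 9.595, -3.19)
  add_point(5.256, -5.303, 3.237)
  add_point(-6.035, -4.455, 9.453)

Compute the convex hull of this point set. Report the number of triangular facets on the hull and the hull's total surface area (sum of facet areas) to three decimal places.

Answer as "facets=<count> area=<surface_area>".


facets=24 area=1002.677

14 of the 20 inputs are extreme points: [0, 2, 3, 4, 5, 6, 8, 9, 10, 11, 12, 17, 18, 19].

Triangle areas on the boundary:
  f1: (p6, p19, p17) → 116.6306
  f2: (p4, p17, p5) → 11.7182
  f3: (p0, p17, p5) → 52.8917
  f4: (p0, p19, p5) → 39.1067
  f5: (p0, p19, p17) → 16.8384
  f6: (p12, p6, p3) → 68.3175
  f7: (p12, p6, p19) → 80.9867
  f8: (p2, p4, p5) → 4.3287
  f9: (p2, p19, p5) → 16.1125
  f10: (p2, p11, p19) → 59.3378
  f11: (p9, p2, p4) → 58.7228
  f12: (p9, p2, p11) → 51.0614
  f13: (p18, p11, p19) → 73.3016
  f14: (p18, p12, p19) → 49.6410
  f15: (p8, p4, p17) → 13.6746
  f16: (p8, p9, p4) → 45.1757
  f17: (p8, p9, p3) → 14.4388
  f18: (p8, p6, p3) → 74.3066
  f19: (p8, p6, p17) → 24.1849
  f20: (p10, p9, p11) → 34.8926
  f21: (p10, p18, p11) → 24.6349
  f22: (p10, p9, p3) → 8.2249
  f23: (p10, p12, p3) → 47.8814
  f24: (p10, p18, p12) → 16.2665
Σ area = 1002.677

Euler characteristic 14−36+24 = 2 ✓


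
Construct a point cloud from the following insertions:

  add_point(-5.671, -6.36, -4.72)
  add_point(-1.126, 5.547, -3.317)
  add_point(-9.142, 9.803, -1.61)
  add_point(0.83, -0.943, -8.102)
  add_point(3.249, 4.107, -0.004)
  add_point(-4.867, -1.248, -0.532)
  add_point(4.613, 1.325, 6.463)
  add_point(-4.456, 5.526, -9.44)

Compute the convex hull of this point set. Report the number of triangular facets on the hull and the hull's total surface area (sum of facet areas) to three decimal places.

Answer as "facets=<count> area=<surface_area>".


8 of the 8 inputs are extreme points: [0, 1, 2, 3, 4, 5, 6, 7].

Per-facet area ½‖(b−a)×(c−a)‖:
  f1: (p7, p0, p2) → 64.6020
  f2: (p3, p0, p6) → 69.0642
  f3: (p3, p7, p0) → 38.4619
  f4: (p5, p6, p2) → 71.0645
  f5: (p5, p0, p2) → 31.2953
  f6: (p5, p0, p6) → 31.3759
  f7: (p4, p6, p2) → 44.2597
  f8: (p4, p3, p6) → 28.5140
  f9: (p4, p3, p7) → 41.4021
  f10: (p1, p7, p2) → 31.1538
  f11: (p1, p4, p2) → 19.2482
  f12: (p1, p4, p7) → 9.3689
Σ area = 479.810

Euler characteristic 8−18+12 = 2 ✓

facets=12 area=479.810


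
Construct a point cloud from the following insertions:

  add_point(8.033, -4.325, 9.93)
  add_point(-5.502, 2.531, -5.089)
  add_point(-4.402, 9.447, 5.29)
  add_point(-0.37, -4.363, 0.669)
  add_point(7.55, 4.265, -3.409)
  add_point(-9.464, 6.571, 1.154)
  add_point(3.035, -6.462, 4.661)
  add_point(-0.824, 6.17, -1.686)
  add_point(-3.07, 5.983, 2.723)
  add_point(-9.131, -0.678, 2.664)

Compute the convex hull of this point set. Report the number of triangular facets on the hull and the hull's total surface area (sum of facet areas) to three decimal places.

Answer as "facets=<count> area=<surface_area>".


Points on the hull: [0, 1, 2, 3, 4, 5, 6, 7, 9] (9 of 10).

Area of each hull facet:
  f1: (p9, p2, p5) → 25.6668
  f2: (p9, p2, p0) → 104.3086
  f3: (p9, p6, p0) → 42.2820
  f4: (p9, p1, p5) → 29.3761
  f5: (p7, p2, p5) → 28.6180
  f6: (p7, p1, p5) → 27.4440
  f7: (p4, p7, p1) → 26.8682
  f8: (p4, p6, p0) → 53.5868
  f9: (p4, p2, p0) → 119.8953
  f10: (p4, p7, p2) → 28.3466
  f11: (p3, p4, p1) → 60.5572
  f12: (p3, p4, p6) → 34.8447
  f13: (p3, p9, p1) → 40.7024
  f14: (p3, p9, p6) → 23.1070
Σ area = 645.604

Euler: V−E+F = 9−21+14 = 2.

facets=14 area=645.604


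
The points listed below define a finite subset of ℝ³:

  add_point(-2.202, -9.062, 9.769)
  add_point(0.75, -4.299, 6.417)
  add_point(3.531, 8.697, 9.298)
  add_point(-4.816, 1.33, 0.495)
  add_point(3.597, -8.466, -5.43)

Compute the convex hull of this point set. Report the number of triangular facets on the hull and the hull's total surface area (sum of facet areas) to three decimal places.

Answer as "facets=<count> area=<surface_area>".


facets=6 area=441.297

5 of the 5 inputs are extreme points: [0, 1, 2, 3, 4].

Facet areas (half cross-product norm):
  f1: (p2, p4, p3) → 97.1242
  f2: (p0, p4, p3) → 94.6019
  f3: (p0, p2, p3) → 99.6643
  f4: (p1, p2, p4) → 77.7918
  f5: (p1, p0, p4) → 39.5945
  f6: (p1, p0, p2) → 32.5202
Σ area = 441.297

Check V−E+F: 5 − 9 + 6 = 2.


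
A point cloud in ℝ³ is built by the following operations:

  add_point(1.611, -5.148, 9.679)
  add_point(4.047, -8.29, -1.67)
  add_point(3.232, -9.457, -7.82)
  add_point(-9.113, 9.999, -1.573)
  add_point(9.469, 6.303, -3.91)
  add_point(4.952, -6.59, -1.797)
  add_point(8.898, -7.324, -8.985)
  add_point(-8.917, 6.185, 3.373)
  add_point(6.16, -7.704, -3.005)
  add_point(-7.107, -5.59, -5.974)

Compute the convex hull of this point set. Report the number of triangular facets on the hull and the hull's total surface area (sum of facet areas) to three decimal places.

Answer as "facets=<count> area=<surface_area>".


facets=14 area=950.495

Extreme-point indices: [0, 1, 2, 3, 4, 6, 7, 8, 9] — 9 of 10 on the boundary.

Per-facet area ½‖(b−a)×(c−a)‖:
  f1: (p9, p0, p2) → 95.7736
  f2: (p6, p4, p3) → 136.4826
  f3: (p6, p9, p3) → 128.6660
  f4: (p6, p9, p2) → 22.3974
  f5: (p6, p0, p4) → 133.7617
  f6: (p7, p4, p3) → 59.5638
  f7: (p7, p0, p4) → 148.0950
  f8: (p7, p9, p3) → 47.3088
  f9: (p7, p9, p0) → 117.5041
  f10: (p1, p0, p2) → 12.7797
  f11: (p8, p6, p0) → 11.5866
  f12: (p8, p1, p0) → 12.3729
  f13: (p8, p6, p2) → 16.6377
  f14: (p8, p1, p2) → 7.5652
Σ area = 950.495

Check V−E+F: 9 − 21 + 14 = 2.


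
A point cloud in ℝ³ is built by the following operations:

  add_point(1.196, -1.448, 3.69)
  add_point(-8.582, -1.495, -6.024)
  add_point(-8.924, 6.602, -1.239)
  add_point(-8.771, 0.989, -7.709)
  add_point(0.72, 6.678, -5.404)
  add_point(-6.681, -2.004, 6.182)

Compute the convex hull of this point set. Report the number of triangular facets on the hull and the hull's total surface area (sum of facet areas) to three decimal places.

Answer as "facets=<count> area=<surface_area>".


facets=8 area=354.147

Hull vertices (6/6): indices [0, 1, 2, 3, 4, 5].

Area of each hull facet:
  f1: (p4, p0, p2) → 61.8257
  f2: (p3, p4, p2) → 42.7654
  f3: (p5, p0, p2) → 47.8742
  f4: (p1, p5, p0) → 50.5809
  f5: (p1, p4, p0) → 70.2164
  f6: (p1, p3, p4) → 16.4630
  f7: (p1, p3, p2) → 12.7907
  f8: (p1, p5, p2) → 51.6305
Σ area = 354.147

Euler: V−E+F = 6−12+8 = 2.


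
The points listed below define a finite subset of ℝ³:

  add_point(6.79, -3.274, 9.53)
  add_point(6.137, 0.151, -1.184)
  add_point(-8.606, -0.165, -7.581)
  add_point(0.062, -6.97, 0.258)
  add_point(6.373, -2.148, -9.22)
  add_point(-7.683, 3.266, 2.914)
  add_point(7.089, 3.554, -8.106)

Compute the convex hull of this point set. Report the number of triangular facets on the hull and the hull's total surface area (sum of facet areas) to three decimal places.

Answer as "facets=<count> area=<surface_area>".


6 of the 7 inputs are extreme points: [0, 2, 3, 4, 5, 6].

Per-facet area ½‖(b−a)×(c−a)‖:
  f1: (p5, p6, p2) → 88.7431
  f2: (p5, p0, p6) → 142.5161
  f3: (p5, p3, p2) → 67.0350
  f4: (p5, p0, p3) → 78.7214
  f5: (p4, p6, p2) → 44.4673
  f6: (p4, p3, p2) → 79.4040
  f7: (p4, p0, p6) → 54.4935
  f8: (p4, p0, p3) → 73.1350
Σ area = 628.516

Euler characteristic 6−12+8 = 2 ✓

facets=8 area=628.516


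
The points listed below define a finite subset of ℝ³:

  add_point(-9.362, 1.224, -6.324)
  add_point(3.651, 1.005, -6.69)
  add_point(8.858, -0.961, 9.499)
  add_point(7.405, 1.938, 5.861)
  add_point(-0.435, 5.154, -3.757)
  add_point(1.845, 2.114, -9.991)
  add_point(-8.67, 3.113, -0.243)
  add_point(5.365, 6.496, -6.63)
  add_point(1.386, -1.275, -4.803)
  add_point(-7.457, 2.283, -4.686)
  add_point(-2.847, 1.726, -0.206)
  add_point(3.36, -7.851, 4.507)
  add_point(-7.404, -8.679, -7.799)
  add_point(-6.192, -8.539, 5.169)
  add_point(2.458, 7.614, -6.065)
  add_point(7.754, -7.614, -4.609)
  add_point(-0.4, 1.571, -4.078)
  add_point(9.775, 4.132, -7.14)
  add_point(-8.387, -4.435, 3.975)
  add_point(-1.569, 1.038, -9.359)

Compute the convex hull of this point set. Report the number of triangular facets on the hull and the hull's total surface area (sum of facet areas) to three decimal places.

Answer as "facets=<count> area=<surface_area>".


14 of the 20 inputs are extreme points: [0, 2, 3, 5, 6, 7, 11, 12, 13, 14, 15, 17, 18, 19].

Facet areas (half cross-product norm):
  f1: (p14, p5, p0) → 40.0968
  f2: (p15, p2, p17) → 92.6085
  f3: (p15, p5, p17) → 50.2243
  f4: (p15, p5, p12) → 85.0380
  f5: (p15, p13, p12) → 96.5837
  f6: (p18, p12, p0) → 56.2210
  f7: (p18, p13, p12) → 30.0338
  f8: (p18, p13, p2) → 41.6452
  f9: (p19, p12, p0) → 41.2841
  f10: (p19, p5, p0) → 5.5309
  f11: (p19, p5, p12) → 13.6561
  f12: (p3, p2, p17) → 20.8608
  f13: (p7, p5, p17) → 16.3786
  f14: (p7, p14, p5) → 10.2218
  f15: (p7, p3, p17) → 33.1593
  f16: (p7, p3, p14) → 21.1982
  f17: (p11, p13, p2) → 40.4531
  f18: (p11, p15, p2) → 50.3146
  f19: (p11, p15, p13) → 42.1962
  f20: (p6, p18, p2) → 79.7513
  f21: (p6, p3, p2) → 34.1208
  f22: (p6, p18, p0) → 27.0936
  f23: (p6, p3, p14) → 91.9383
  f24: (p6, p14, p0) → 41.6335
Σ area = 1062.243

Euler: V−E+F = 14−36+24 = 2.

facets=24 area=1062.243


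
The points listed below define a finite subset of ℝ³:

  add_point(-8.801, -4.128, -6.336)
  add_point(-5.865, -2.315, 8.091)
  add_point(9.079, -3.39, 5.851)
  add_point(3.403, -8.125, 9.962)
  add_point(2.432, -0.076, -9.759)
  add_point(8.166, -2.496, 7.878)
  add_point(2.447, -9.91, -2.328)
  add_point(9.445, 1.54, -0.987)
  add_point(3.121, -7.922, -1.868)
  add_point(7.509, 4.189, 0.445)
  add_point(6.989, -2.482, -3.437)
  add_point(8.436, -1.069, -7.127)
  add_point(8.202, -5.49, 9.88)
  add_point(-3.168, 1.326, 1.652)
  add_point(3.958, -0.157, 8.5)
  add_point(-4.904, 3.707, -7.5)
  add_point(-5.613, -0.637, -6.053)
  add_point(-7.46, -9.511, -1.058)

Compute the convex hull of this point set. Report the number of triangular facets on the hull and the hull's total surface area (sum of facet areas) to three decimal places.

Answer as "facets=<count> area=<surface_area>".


Hull vertices (15/18): indices [0, 1, 2, 3, 4, 5, 6, 7, 9, 11, 12, 13, 14, 15, 17].

Per-facet area ½‖(b−a)×(c−a)‖:
  f1: (p4, p6, p0) → 69.2908
  f2: (p17, p6, p0) → 38.0209
  f3: (p17, p3, p6) → 62.1595
  f4: (p17, p1, p0) → 44.5992
  f5: (p17, p1, p3) → 65.0012
  f6: (p11, p4, p6) → 38.1241
  f7: (p11, p2, p7) → 24.5685
  f8: (p11, p2, p6) → 66.4209
  f9: (p15, p1, p0) → 65.3251
  f10: (p15, p4, p0) → 37.7635
  f11: (p9, p15, p4) → 52.0597
  f12: (p9, p11, p7) → 9.9294
  f13: (p9, p11, p4) → 30.3732
  f14: (p13, p15, p1) → 21.0479
  f15: (p13, p9, p15) → 53.4560
  f16: (p13, p14, p1) → 36.3138
  f17: (p13, p14, p9) → 45.5745
  f18: (p12, p3, p6) → 33.8477
  f19: (p12, p2, p6) → 27.8550
  f20: (p12, p1, p3) → 26.6942
  f21: (p12, p14, p1) → 31.4407
  f22: (p5, p12, p2) → 4.2623
  f23: (p5, p2, p7) → 8.8457
  f24: (p5, p9, p7) → 17.4416
  f25: (p5, p14, p9) → 23.3207
  f26: (p5, p12, p14) → 8.2280
Σ area = 941.964

Euler characteristic 15−39+26 = 2 ✓

facets=26 area=941.964


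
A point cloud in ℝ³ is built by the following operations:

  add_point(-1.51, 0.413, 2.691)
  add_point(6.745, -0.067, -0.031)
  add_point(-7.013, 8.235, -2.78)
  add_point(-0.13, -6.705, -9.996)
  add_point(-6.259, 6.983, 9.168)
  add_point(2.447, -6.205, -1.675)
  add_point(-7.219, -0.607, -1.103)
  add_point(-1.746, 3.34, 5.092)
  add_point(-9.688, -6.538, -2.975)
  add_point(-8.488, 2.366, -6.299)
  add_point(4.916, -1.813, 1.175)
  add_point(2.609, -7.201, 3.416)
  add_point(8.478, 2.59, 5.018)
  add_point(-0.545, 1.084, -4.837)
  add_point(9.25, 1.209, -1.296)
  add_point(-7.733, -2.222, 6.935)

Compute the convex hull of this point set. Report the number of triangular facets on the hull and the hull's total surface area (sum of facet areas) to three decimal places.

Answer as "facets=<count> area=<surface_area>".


Points on the hull: [2, 3, 4, 5, 8, 9, 11, 12, 14, 15] (10 of 16).

Facet areas (half cross-product norm):
  f1: (p3, p2, p14) → 121.9185
  f2: (p11, p3, p8) → 73.7978
  f3: (p9, p3, p8) → 54.3134
  f4: (p9, p3, p2) → 36.1176
  f5: (p9, p4, p8) → 77.9551
  f6: (p9, p4, p2) → 38.1377
  f7: (p15, p4, p8) → 41.5216
  f8: (p15, p11, p8) → 63.4116
  f9: (p12, p11, p14) → 36.2797
  f10: (p12, p2, p14) → 57.4999
  f11: (p12, p4, p2) → 94.4346
  f12: (p12, p15, p4) → 75.0496
  f13: (p12, p15, p11) → 69.1223
  f14: (p5, p3, p14) → 42.2019
  f15: (p5, p11, p14) → 26.0394
  f16: (p5, p11, p3) → 8.1077
Σ area = 915.909

Euler: V−E+F = 10−24+16 = 2.

facets=16 area=915.909


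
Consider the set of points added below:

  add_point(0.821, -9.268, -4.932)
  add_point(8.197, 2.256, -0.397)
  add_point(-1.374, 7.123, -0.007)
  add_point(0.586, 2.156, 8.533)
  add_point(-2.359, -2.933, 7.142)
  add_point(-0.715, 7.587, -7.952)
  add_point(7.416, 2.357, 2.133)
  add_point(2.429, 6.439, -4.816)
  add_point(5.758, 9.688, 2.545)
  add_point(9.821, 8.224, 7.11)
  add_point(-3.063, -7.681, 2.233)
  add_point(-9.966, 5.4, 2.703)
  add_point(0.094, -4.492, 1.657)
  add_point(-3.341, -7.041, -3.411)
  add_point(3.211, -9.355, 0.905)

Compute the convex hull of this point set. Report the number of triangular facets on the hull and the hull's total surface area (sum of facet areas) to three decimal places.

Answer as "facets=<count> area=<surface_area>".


facets=20 area=864.109

12 of the 15 inputs are extreme points: [0, 1, 3, 4, 5, 7, 8, 9, 10, 11, 13, 14].

Per-facet area ½‖(b−a)×(c−a)‖:
  f1: (p13, p5, p11) → 97.8309
  f2: (p8, p9, p11) → 42.5872
  f3: (p8, p5, p11) → 86.1186
  f4: (p1, p14, p9) → 51.7085
  f5: (p1, p8, p9) → 25.9990
  f6: (p0, p13, p5) → 37.8231
  f7: (p0, p1, p14) → 40.0314
  f8: (p0, p1, p5) → 90.5253
  f9: (p3, p14, p9) → 76.3513
  f10: (p3, p4, p14) → 29.3069
  f11: (p3, p9, p11) → 60.2516
  f12: (p3, p4, p11) → 35.9704
  f13: (p10, p4, p14) → 22.1906
  f14: (p10, p0, p14) → 20.5751
  f15: (p10, p0, p13) → 13.7788
  f16: (p10, p13, p11) → 41.9046
  f17: (p10, p4, p11) → 41.1566
  f18: (p7, p8, p5) → 13.2836
  f19: (p7, p1, p5) → 5.5892
  f20: (p7, p1, p8) → 31.1261
Σ area = 864.109

Euler characteristic 12−30+20 = 2 ✓


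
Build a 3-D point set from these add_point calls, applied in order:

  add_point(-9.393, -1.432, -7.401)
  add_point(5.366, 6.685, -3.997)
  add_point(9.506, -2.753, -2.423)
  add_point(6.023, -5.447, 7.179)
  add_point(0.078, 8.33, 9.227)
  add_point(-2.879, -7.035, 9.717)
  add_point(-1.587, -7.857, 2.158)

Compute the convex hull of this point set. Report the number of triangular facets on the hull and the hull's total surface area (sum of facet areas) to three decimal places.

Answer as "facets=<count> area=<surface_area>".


7 of the 7 inputs are extreme points: [0, 1, 2, 3, 4, 5, 6].

Area of each hull facet:
  f1: (p5, p4, p0) → 145.1257
  f2: (p1, p2, p0) → 89.4345
  f3: (p1, p4, p0) → 122.7903
  f4: (p1, p4, p2) → 74.2722
  f5: (p6, p2, p0) → 90.5918
  f6: (p6, p5, p0) → 45.4942
  f7: (p3, p4, p2) → 79.9706
  f8: (p3, p5, p4) → 68.7688
  f9: (p3, p6, p2) → 49.2242
  f10: (p3, p6, p5) → 33.1049
Σ area = 798.777

Euler characteristic 7−15+10 = 2 ✓

facets=10 area=798.777


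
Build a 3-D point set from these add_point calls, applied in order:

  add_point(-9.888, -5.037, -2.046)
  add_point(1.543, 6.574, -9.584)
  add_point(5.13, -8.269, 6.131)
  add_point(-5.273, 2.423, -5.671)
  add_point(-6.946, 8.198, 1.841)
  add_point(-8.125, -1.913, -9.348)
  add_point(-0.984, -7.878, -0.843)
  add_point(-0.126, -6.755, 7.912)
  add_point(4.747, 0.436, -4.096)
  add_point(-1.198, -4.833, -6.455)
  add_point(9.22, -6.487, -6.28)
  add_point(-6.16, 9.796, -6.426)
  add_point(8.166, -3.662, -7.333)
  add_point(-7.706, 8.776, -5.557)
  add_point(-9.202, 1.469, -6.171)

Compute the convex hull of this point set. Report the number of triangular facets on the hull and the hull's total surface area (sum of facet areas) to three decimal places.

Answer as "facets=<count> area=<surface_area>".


Points on the hull: [0, 1, 2, 4, 5, 6, 7, 8, 9, 10, 11, 12, 13, 14] (14 of 15).

Facet areas (half cross-product norm):
  f1: (p6, p7, p0) → 41.1078
  f2: (p6, p5, p0) → 38.3194
  f3: (p4, p7, p0) → 96.5318
  f4: (p14, p5, p0) → 17.9630
  f5: (p14, p4, p0) → 40.9318
  f6: (p1, p5, p11) → 52.2048
  f7: (p1, p4, p11) → 35.2468
  f8: (p2, p6, p10) → 52.7110
  f9: (p2, p6, p7) → 24.6931
  f10: (p2, p4, p7) → 44.3977
  f11: (p9, p5, p10) → 17.4259
  f12: (p9, p6, p10) → 33.4456
  f13: (p9, p6, p5) → 22.0217
  f14: (p13, p4, p11) → 7.0490
  f15: (p13, p14, p4) → 27.9027
  f16: (p13, p5, p11) → 10.8508
  f17: (p13, p14, p5) → 12.6815
  f18: (p12, p5, p10) → 23.4121
  f19: (p12, p1, p5) → 78.8997
  f20: (p8, p1, p4) → 61.9841
  f21: (p8, p2, p4) → 102.2148
  f22: (p8, p12, p1) → 26.0038
  f23: (p8, p2, p10) → 53.7423
  f24: (p8, p12, p10) → 8.0443
Σ area = 929.786

Euler: V−E+F = 14−36+24 = 2.

facets=24 area=929.786


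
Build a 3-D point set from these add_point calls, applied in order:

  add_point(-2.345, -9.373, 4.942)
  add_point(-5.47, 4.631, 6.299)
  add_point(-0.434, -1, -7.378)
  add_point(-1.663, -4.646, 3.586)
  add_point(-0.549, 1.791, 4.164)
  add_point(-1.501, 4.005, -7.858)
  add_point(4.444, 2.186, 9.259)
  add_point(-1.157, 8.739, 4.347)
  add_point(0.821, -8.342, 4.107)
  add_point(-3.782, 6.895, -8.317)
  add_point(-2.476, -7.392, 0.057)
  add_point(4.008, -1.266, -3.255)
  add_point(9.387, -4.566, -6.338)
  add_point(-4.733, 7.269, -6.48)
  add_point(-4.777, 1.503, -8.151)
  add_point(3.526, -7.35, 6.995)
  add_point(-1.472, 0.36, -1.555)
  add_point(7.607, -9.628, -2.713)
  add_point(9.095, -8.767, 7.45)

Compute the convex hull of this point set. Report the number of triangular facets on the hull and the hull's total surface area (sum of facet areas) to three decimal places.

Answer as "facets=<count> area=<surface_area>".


facets=22 area=932.073

13 of the 19 inputs are extreme points: [0, 1, 2, 6, 7, 9, 10, 12, 13, 14, 15, 17, 18].

Per-facet area ½‖(b−a)×(c−a)‖:
  f1: (p9, p7, p12) → 113.1394
  f2: (p13, p7, p1) → 36.0301
  f3: (p13, p9, p7) → 8.5696
  f4: (p6, p7, p12) → 87.7760
  f5: (p6, p18, p12) → 86.2005
  f6: (p6, p7, p1) → 30.4754
  f7: (p14, p13, p9) → 5.7529
  f8: (p14, p13, p1) → 39.1109
  f9: (p14, p9, p12) → 41.4901
  f10: (p14, p2, p12) → 4.8009
  f11: (p0, p6, p1) → 70.2351
  f12: (p0, p14, p1) → 101.4937
  f13: (p0, p14, p10) → 14.6138
  f14: (p17, p2, p12) → 33.9274
  f15: (p17, p0, p10) → 27.9224
  f16: (p17, p14, p10) → 65.0787
  f17: (p17, p14, p2) → 11.4363
  f18: (p17, p18, p12) → 29.8537
  f19: (p17, p0, p18) → 56.4794
  f20: (p15, p6, p18) → 28.1321
  f21: (p15, p0, p18) → 10.8975
  f22: (p15, p0, p6) → 28.6573
Σ area = 932.073

Euler characteristic 13−33+22 = 2 ✓
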